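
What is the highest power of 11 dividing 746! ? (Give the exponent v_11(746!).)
v_11(746!) = 73

Legendre's formula: v_p(n!) = Σ_{k ≥ 1} ⌊n / p^k⌋. For p = 11, n = 746, the terms are:
  ⌊746/11^1⌋ = ⌊746/11⌋ = 67
  ⌊746/11^2⌋ = ⌊746/121⌋ = 6
(the next term ⌊746/11^3⌋ = 0, terminating the sum). Summing: v_11(746!) = 67 + 6 = 73.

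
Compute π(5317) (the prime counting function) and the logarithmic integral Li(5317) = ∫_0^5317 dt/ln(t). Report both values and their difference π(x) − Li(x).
π(5317) = 704;  Li(5317) ≈ 721.36;  π(x) − Li(x) ≈ -17.36.

Direct count of primes ≤ 5317 gives π(5317) = 704. Numerical evaluation of the logarithmic integral gives Li(5317) ≈ 721.36. The difference π(x) − Li(x) ≈ -17.36 is typically negative for small/moderate x (Li(x) overestimates), though Littlewood's theorem shows this sign changes infinitely often.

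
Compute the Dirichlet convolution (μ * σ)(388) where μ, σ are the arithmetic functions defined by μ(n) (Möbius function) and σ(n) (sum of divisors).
(μ * σ)(388) = 388

Divisors of 388: [1, 2, 4, 97, 194, 388]. For each d | 388:
  d = 1: μ(1) · σ(388/1) = 1 · 686 = 686
  d = 2: μ(2) · σ(388/2) = -1 · 294 = -294
  d = 4: μ(4) · σ(388/4) = 0 · 98 = 0
  d = 97: μ(97) · σ(388/97) = -1 · 7 = -7
  d = 194: μ(194) · σ(388/194) = 1 · 3 = 3
  d = 388: μ(388) · σ(388/388) = 0 · 1 = 0
Summing: (μ * σ)(388) = 686 + -294 + 0 + -7 + 3 + 0 = 388.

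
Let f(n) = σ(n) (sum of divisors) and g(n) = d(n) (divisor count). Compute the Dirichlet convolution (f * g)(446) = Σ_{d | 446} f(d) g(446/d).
(σ * d)(446) = 1130

Divisors of 446: [1, 2, 223, 446]. For each d | 446:
  d = 1: σ(1) · d(446/1) = 1 · 4 = 4
  d = 2: σ(2) · d(446/2) = 3 · 2 = 6
  d = 223: σ(223) · d(446/223) = 224 · 2 = 448
  d = 446: σ(446) · d(446/446) = 672 · 1 = 672
Summing: (σ * d)(446) = 4 + 6 + 448 + 672 = 1130.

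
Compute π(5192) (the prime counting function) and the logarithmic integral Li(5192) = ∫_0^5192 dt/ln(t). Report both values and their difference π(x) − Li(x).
π(5192) = 691;  Li(5192) ≈ 706.77;  π(x) − Li(x) ≈ -15.77.

Direct count of primes ≤ 5192 gives π(5192) = 691. Numerical evaluation of the logarithmic integral gives Li(5192) ≈ 706.77. The difference π(x) − Li(x) ≈ -15.77 is typically negative for small/moderate x (Li(x) overestimates), though Littlewood's theorem shows this sign changes infinitely often.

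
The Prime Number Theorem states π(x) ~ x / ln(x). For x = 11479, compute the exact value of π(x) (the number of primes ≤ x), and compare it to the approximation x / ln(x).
π(11479) = 1383;  x/ln(x) ≈ 1227.93;  relative error ≈ 11.21%.

Directly count primes up to 11479: π(11479) = 1383. The PNT approximation gives 11479/ln(11479) ≈ 11479/9.34827 ≈ 1227.93. Relative error (π(x) − x/ln(x)) / π(x) ≈ 11.21%; the approximation is known to undercount slightly (Li(x) is a better estimate).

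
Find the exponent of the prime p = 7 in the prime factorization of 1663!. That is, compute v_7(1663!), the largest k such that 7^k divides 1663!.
v_7(1663!) = 274

Legendre's formula: v_p(n!) = Σ_{k ≥ 1} ⌊n / p^k⌋. For p = 7, n = 1663, the terms are:
  ⌊1663/7^1⌋ = ⌊1663/7⌋ = 237
  ⌊1663/7^2⌋ = ⌊1663/49⌋ = 33
  ⌊1663/7^3⌋ = ⌊1663/343⌋ = 4
(the next term ⌊1663/7^4⌋ = 0, terminating the sum). Summing: v_7(1663!) = 237 + 33 + 4 = 274.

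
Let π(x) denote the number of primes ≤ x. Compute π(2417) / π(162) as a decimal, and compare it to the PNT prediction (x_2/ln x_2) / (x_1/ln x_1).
π(2417)/π(162) = 359/37 ≈ 9.7027;  PNT prediction ≈ 9.7436.

π(162) = 37 and π(2417) = 359, so π(2417)/π(162) ≈ 9.7027. The PNT-predicted ratio is (2417/ln(2417)) / (162/ln(162)) ≈ 9.7436. The two agree to within a few percent, as expected.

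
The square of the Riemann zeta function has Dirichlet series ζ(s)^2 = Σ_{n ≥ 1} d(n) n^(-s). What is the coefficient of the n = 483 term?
d(483) = 8

ζ(s)^2 = (Σ 1/m^s)(Σ 1/k^s). The coefficient of 1/n^s in the product is the number of ordered pairs (m, k) with mk = n, which equals d(n). For n = 483, divisors are [1, 3, 7, 21, 23, 69, 161, 483], so d(483) = 8.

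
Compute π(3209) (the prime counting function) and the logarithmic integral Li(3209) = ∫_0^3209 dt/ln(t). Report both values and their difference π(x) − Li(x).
π(3209) = 454;  Li(3209) ≈ 468.75;  π(x) − Li(x) ≈ -14.75.

Direct count of primes ≤ 3209 gives π(3209) = 454. Numerical evaluation of the logarithmic integral gives Li(3209) ≈ 468.75. The difference π(x) − Li(x) ≈ -14.75 is typically negative for small/moderate x (Li(x) overestimates), though Littlewood's theorem shows this sign changes infinitely often.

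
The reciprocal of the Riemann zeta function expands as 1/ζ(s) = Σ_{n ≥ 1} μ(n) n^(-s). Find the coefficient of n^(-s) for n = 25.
μ(25) = 0

Factor n = 25 = 5^2. μ(n) = 0 if any exponent ≥ 2 (not squarefree); otherwise μ(n) = (−1)^{ω(n)} where ω(n) is the number of distinct prime factors. Applying: μ(25) = 0.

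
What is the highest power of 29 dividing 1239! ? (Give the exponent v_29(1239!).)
v_29(1239!) = 43

Legendre's formula: v_p(n!) = Σ_{k ≥ 1} ⌊n / p^k⌋. For p = 29, n = 1239, the terms are:
  ⌊1239/29^1⌋ = ⌊1239/29⌋ = 42
  ⌊1239/29^2⌋ = ⌊1239/841⌋ = 1
(the next term ⌊1239/29^3⌋ = 0, terminating the sum). Summing: v_29(1239!) = 42 + 1 = 43.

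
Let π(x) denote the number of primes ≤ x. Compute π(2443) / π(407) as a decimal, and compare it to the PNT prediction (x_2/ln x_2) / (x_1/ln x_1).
π(2443)/π(407) = 362/79 ≈ 4.5823;  PNT prediction ≈ 4.6235.

π(407) = 79 and π(2443) = 362, so π(2443)/π(407) ≈ 4.5823. The PNT-predicted ratio is (2443/ln(2443)) / (407/ln(407)) ≈ 4.6235. The two agree to within a few percent, as expected.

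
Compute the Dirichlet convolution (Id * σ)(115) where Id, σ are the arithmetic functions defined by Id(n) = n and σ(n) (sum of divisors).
(Id * σ)(115) = 517

Divisors of 115: [1, 5, 23, 115]. For each d | 115:
  d = 1: Id(1) · σ(115/1) = 1 · 144 = 144
  d = 5: Id(5) · σ(115/5) = 5 · 24 = 120
  d = 23: Id(23) · σ(115/23) = 23 · 6 = 138
  d = 115: Id(115) · σ(115/115) = 115 · 1 = 115
Summing: (Id * σ)(115) = 144 + 120 + 138 + 115 = 517.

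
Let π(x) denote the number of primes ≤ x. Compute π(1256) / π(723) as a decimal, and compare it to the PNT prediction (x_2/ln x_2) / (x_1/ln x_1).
π(1256)/π(723) = 204/128 ≈ 1.5938;  PNT prediction ≈ 1.6028.

π(723) = 128 and π(1256) = 204, so π(1256)/π(723) ≈ 1.5938. The PNT-predicted ratio is (1256/ln(1256)) / (723/ln(723)) ≈ 1.6028. The two agree to within a few percent, as expected.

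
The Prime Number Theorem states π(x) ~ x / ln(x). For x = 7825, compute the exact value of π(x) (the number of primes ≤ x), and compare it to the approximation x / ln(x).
π(7825) = 989;  x/ln(x) ≈ 872.83;  relative error ≈ 11.75%.

Directly count primes up to 7825: π(7825) = 989. The PNT approximation gives 7825/ln(7825) ≈ 7825/8.96508 ≈ 872.83. Relative error (π(x) − x/ln(x)) / π(x) ≈ 11.75%; the approximation is known to undercount slightly (Li(x) is a better estimate).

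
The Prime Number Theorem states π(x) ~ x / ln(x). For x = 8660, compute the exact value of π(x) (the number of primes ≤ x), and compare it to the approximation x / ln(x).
π(8660) = 1077;  x/ln(x) ≈ 955.17;  relative error ≈ 11.31%.

Directly count primes up to 8660: π(8660) = 1077. The PNT approximation gives 8660/ln(8660) ≈ 8660/9.06647 ≈ 955.17. Relative error (π(x) − x/ln(x)) / π(x) ≈ 11.31%; the approximation is known to undercount slightly (Li(x) is a better estimate).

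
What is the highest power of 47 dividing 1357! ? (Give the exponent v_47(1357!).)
v_47(1357!) = 28

Legendre's formula: v_p(n!) = Σ_{k ≥ 1} ⌊n / p^k⌋. For p = 47, n = 1357, the terms are:
  ⌊1357/47^1⌋ = ⌊1357/47⌋ = 28
(the next term ⌊1357/47^2⌋ = 0, terminating the sum). Summing: v_47(1357!) = 28 = 28.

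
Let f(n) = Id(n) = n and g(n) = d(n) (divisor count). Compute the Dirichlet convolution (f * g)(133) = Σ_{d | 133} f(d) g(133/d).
(Id * d)(133) = 189

Divisors of 133: [1, 7, 19, 133]. For each d | 133:
  d = 1: Id(1) · d(133/1) = 1 · 4 = 4
  d = 7: Id(7) · d(133/7) = 7 · 2 = 14
  d = 19: Id(19) · d(133/19) = 19 · 2 = 38
  d = 133: Id(133) · d(133/133) = 133 · 1 = 133
Summing: (Id * d)(133) = 4 + 14 + 38 + 133 = 189.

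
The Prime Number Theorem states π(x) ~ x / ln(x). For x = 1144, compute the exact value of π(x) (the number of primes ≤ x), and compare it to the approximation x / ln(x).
π(1144) = 189;  x/ln(x) ≈ 162.45;  relative error ≈ 14.05%.

Directly count primes up to 1144: π(1144) = 189. The PNT approximation gives 1144/ln(1144) ≈ 1144/7.04229 ≈ 162.45. Relative error (π(x) − x/ln(x)) / π(x) ≈ 14.05%; the approximation is known to undercount slightly (Li(x) is a better estimate).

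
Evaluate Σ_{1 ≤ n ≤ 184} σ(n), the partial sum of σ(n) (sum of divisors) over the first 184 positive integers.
Σ_{n ≤ 184} σ(n) = 27946

Compute σ(n) for each 1 ≤ n ≤ 184: σ(1) = 1, σ(2) = 3, σ(3) = 4, σ(4) = 7, σ(5) = 6, σ(6) = 12, σ(7) = 8, σ(8) = 15, σ(9) = 13, σ(10) = 18, σ(11) = 12, σ(12) = 28, σ(13) = 14, σ(14) = 24, σ(15) = 24, σ(16) = 31, σ(17) = 18, σ(18) = 39, σ(19) = 20, σ(20) = 42, σ(21) = 32, σ(22) = 36, σ(23) = 24, σ(24) = 60, σ(25) = 31, σ(26) = 42, σ(27) = 40, σ(28) = 56, σ(29) = 30, σ(30) = 72, σ(31) = 32, σ(32) = 63, σ(33) = 48, σ(34) = 54, σ(35) = 48, σ(36) = 91, σ(37) = 38, σ(38) = 60, σ(39) = 56, σ(40) = 90, σ(41) = 42, σ(42) = 96, σ(43) = 44, σ(44) = 84, σ(45) = 78, σ(46) = 72, σ(47) = 48, σ(48) = 124, σ(49) = 57, σ(50) = 93, σ(51) = 72, σ(52) = 98, σ(53) = 54, σ(54) = 120, σ(55) = 72, σ(56) = 120, σ(57) = 80, σ(58) = 90, σ(59) = 60, σ(60) = 168, σ(61) = 62, σ(62) = 96, σ(63) = 104, σ(64) = 127, σ(65) = 84, σ(66) = 144, σ(67) = 68, σ(68) = 126, σ(69) = 96, σ(70) = 144, σ(71) = 72, σ(72) = 195, σ(73) = 74, σ(74) = 114, σ(75) = 124, σ(76) = 140, σ(77) = 96, σ(78) = 168, σ(79) = 80, σ(80) = 186, σ(81) = 121, σ(82) = 126, σ(83) = 84, σ(84) = 224, σ(85) = 108, σ(86) = 132, σ(87) = 120, σ(88) = 180, σ(89) = 90, σ(90) = 234, σ(91) = 112, σ(92) = 168, σ(93) = 128, σ(94) = 144, σ(95) = 120, σ(96) = 252, σ(97) = 98, σ(98) = 171, σ(99) = 156, σ(100) = 217, σ(101) = 102, σ(102) = 216, σ(103) = 104, σ(104) = 210, σ(105) = 192, σ(106) = 162, σ(107) = 108, σ(108) = 280, σ(109) = 110, σ(110) = 216, σ(111) = 152, σ(112) = 248, σ(113) = 114, σ(114) = 240, σ(115) = 144, σ(116) = 210, σ(117) = 182, σ(118) = 180, σ(119) = 144, σ(120) = 360, σ(121) = 133, σ(122) = 186, σ(123) = 168, σ(124) = 224, σ(125) = 156, σ(126) = 312, σ(127) = 128, σ(128) = 255, σ(129) = 176, σ(130) = 252, σ(131) = 132, σ(132) = 336, σ(133) = 160, σ(134) = 204, σ(135) = 240, σ(136) = 270, σ(137) = 138, σ(138) = 288, σ(139) = 140, σ(140) = 336, σ(141) = 192, σ(142) = 216, σ(143) = 168, σ(144) = 403, σ(145) = 180, σ(146) = 222, σ(147) = 228, σ(148) = 266, σ(149) = 150, σ(150) = 372, σ(151) = 152, σ(152) = 300, σ(153) = 234, σ(154) = 288, σ(155) = 192, σ(156) = 392, σ(157) = 158, σ(158) = 240, σ(159) = 216, σ(160) = 378, σ(161) = 192, σ(162) = 363, σ(163) = 164, σ(164) = 294, σ(165) = 288, σ(166) = 252, σ(167) = 168, σ(168) = 480, σ(169) = 183, σ(170) = 324, σ(171) = 260, σ(172) = 308, σ(173) = 174, σ(174) = 360, σ(175) = 248, σ(176) = 372, σ(177) = 240, σ(178) = 270, σ(179) = 180, σ(180) = 546, σ(181) = 182, σ(182) = 336, σ(183) = 248, σ(184) = 360. Summing all 184 values: 27946. (Average order: Σ_{n ≤ x} σ(n) ~ (π²/12) x². For x = 184, (π²/12)·184² ≈ 27845.44.)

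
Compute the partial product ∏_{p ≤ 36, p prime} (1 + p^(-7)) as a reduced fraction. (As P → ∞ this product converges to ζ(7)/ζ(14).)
∏ = 45636384576315690080929715569674882079693135504462522074208731086848/45261280733327250662945753058202857554009606630517518569698816246875

The primes p ≤ 36 are [2, 3, 5, 7, 11, 13, 17, 19, 23, 29, 31]. For each, (1 + 1/p^7) = (p^7 + 1)/p^7. Multiplying these fractions over p ∈ [2, 3, 5, 7, 11, 13, 17, 19, 23, 29, 31] gives 45636384576315690080929715569674882079693135504462522074208731086848/45261280733327250662945753058202857554009606630517518569698816246875. (In the limit P → ∞ this tends to ζ(7)/ζ(14).)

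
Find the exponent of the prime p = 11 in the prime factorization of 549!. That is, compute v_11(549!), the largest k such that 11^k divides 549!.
v_11(549!) = 53

Legendre's formula: v_p(n!) = Σ_{k ≥ 1} ⌊n / p^k⌋. For p = 11, n = 549, the terms are:
  ⌊549/11^1⌋ = ⌊549/11⌋ = 49
  ⌊549/11^2⌋ = ⌊549/121⌋ = 4
(the next term ⌊549/11^3⌋ = 0, terminating the sum). Summing: v_11(549!) = 49 + 4 = 53.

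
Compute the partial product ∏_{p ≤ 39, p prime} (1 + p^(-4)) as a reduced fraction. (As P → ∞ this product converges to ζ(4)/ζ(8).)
∏ = 706902957735712331680943125904125462935190109312/655798773317600826641830943030775489929079680625

The primes p ≤ 39 are [2, 3, 5, 7, 11, 13, 17, 19, 23, 29, 31, 37]. For each, (1 + 1/p^4) = (p^4 + 1)/p^4. Multiplying these fractions over p ∈ [2, 3, 5, 7, 11, 13, 17, 19, 23, 29, 31, 37] gives 706902957735712331680943125904125462935190109312/655798773317600826641830943030775489929079680625. (In the limit P → ∞ this tends to ζ(4)/ζ(8).)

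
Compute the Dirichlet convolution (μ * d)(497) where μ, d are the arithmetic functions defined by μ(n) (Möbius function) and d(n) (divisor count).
(μ * d)(497) = 1

Divisors of 497: [1, 7, 71, 497]. For each d | 497:
  d = 1: μ(1) · d(497/1) = 1 · 4 = 4
  d = 7: μ(7) · d(497/7) = -1 · 2 = -2
  d = 71: μ(71) · d(497/71) = -1 · 2 = -2
  d = 497: μ(497) · d(497/497) = 1 · 1 = 1
Summing: (μ * d)(497) = 4 + -2 + -2 + 1 = 1.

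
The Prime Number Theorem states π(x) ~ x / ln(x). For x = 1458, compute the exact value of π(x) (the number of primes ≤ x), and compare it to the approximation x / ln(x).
π(1458) = 231;  x/ln(x) ≈ 200.14;  relative error ≈ 13.36%.

Directly count primes up to 1458: π(1458) = 231. The PNT approximation gives 1458/ln(1458) ≈ 1458/7.28482 ≈ 200.14. Relative error (π(x) − x/ln(x)) / π(x) ≈ 13.36%; the approximation is known to undercount slightly (Li(x) is a better estimate).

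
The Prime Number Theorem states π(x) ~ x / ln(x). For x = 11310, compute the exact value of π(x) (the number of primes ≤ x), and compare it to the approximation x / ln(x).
π(11310) = 1366;  x/ln(x) ≈ 1211.77;  relative error ≈ 11.29%.

Directly count primes up to 11310: π(11310) = 1366. The PNT approximation gives 11310/ln(11310) ≈ 11310/9.33344 ≈ 1211.77. Relative error (π(x) − x/ln(x)) / π(x) ≈ 11.29%; the approximation is known to undercount slightly (Li(x) is a better estimate).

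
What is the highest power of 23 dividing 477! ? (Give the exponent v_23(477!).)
v_23(477!) = 20

Legendre's formula: v_p(n!) = Σ_{k ≥ 1} ⌊n / p^k⌋. For p = 23, n = 477, the terms are:
  ⌊477/23^1⌋ = ⌊477/23⌋ = 20
(the next term ⌊477/23^2⌋ = 0, terminating the sum). Summing: v_23(477!) = 20 = 20.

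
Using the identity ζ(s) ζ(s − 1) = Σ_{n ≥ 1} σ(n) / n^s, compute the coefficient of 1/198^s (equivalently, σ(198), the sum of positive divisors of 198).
σ(198) = 468

In the product (Σ m^0/m^s)(Σ k / k^s) = Σ (Σ_{d | n} d) / n^s, the coefficient of 1/n^s is σ(n) = Σ_{d | n} d. For n = 198, divisors are [1, 2, 3, 6, 9, 11, 18, 22, 33, 66, 99, 198]; summing: σ(198) = 468.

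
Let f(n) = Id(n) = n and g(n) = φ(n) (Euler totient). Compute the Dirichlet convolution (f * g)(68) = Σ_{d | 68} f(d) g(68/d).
(Id * φ)(68) = 264

Divisors of 68: [1, 2, 4, 17, 34, 68]. For each d | 68:
  d = 1: Id(1) · φ(68/1) = 1 · 32 = 32
  d = 2: Id(2) · φ(68/2) = 2 · 16 = 32
  d = 4: Id(4) · φ(68/4) = 4 · 16 = 64
  d = 17: Id(17) · φ(68/17) = 17 · 2 = 34
  d = 34: Id(34) · φ(68/34) = 34 · 1 = 34
  d = 68: Id(68) · φ(68/68) = 68 · 1 = 68
Summing: (Id * φ)(68) = 32 + 32 + 64 + 34 + 34 + 68 = 264.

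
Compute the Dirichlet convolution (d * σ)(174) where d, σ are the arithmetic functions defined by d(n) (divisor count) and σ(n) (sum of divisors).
(d * σ)(174) = 960

Divisors of 174: [1, 2, 3, 6, 29, 58, 87, 174]. For each d | 174:
  d = 1: d(1) · σ(174/1) = 1 · 360 = 360
  d = 2: d(2) · σ(174/2) = 2 · 120 = 240
  d = 3: d(3) · σ(174/3) = 2 · 90 = 180
  d = 6: d(6) · σ(174/6) = 4 · 30 = 120
  d = 29: d(29) · σ(174/29) = 2 · 12 = 24
  d = 58: d(58) · σ(174/58) = 4 · 4 = 16
  d = 87: d(87) · σ(174/87) = 4 · 3 = 12
  d = 174: d(174) · σ(174/174) = 8 · 1 = 8
Summing: (d * σ)(174) = 360 + 240 + 180 + 120 + 24 + 16 + 12 + 8 = 960.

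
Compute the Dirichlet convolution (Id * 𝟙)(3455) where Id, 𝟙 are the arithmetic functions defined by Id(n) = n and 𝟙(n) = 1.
(Id * 𝟙)(3455) = 4152

Divisors of 3455: [1, 5, 691, 3455]. For each d | 3455:
  d = 1: Id(1) · 𝟙(3455/1) = 1 · 1 = 1
  d = 5: Id(5) · 𝟙(3455/5) = 5 · 1 = 5
  d = 691: Id(691) · 𝟙(3455/691) = 691 · 1 = 691
  d = 3455: Id(3455) · 𝟙(3455/3455) = 3455 · 1 = 3455
Summing: (Id * 𝟙)(3455) = 1 + 5 + 691 + 3455 = 4152.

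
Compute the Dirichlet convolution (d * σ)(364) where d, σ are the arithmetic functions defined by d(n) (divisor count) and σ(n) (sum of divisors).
(d * σ)(364) = 2560

Divisors of 364: [1, 2, 4, 7, 13, 14, 26, 28, 52, 91, 182, 364]. For each d | 364:
  d = 1: d(1) · σ(364/1) = 1 · 784 = 784
  d = 2: d(2) · σ(364/2) = 2 · 336 = 672
  d = 4: d(4) · σ(364/4) = 3 · 112 = 336
  d = 7: d(7) · σ(364/7) = 2 · 98 = 196
  d = 13: d(13) · σ(364/13) = 2 · 56 = 112
  d = 14: d(14) · σ(364/14) = 4 · 42 = 168
  d = 26: d(26) · σ(364/26) = 4 · 24 = 96
  d = 28: d(28) · σ(364/28) = 6 · 14 = 84
  d = 52: d(52) · σ(364/52) = 6 · 8 = 48
  d = 91: d(91) · σ(364/91) = 4 · 7 = 28
  d = 182: d(182) · σ(364/182) = 8 · 3 = 24
  d = 364: d(364) · σ(364/364) = 12 · 1 = 12
Summing: (d * σ)(364) = 784 + 672 + 336 + 196 + 112 + 168 + 96 + 84 + 48 + 28 + 24 + 12 = 2560.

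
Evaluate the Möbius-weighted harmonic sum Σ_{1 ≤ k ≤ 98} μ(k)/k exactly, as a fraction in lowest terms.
Σ μ(k)/k = 11962644395524974654034383169459538/384261327324253070792183691221959345

Values of μ(k) for 1 ≤ k ≤ 98: μ(1) = 1, μ(2) = -1, μ(3) = -1, μ(5) = -1, μ(6) = 1, μ(7) = -1, μ(10) = 1, μ(11) = -1, μ(13) = -1, μ(14) = 1, μ(15) = 1, μ(17) = -1, μ(19) = -1, μ(21) = 1, μ(22) = 1, μ(23) = -1, μ(26) = 1, μ(29) = -1, μ(30) = -1, μ(31) = -1, μ(33) = 1, μ(34) = 1, μ(35) = 1, μ(37) = -1, μ(38) = 1, μ(39) = 1, μ(41) = -1, μ(42) = -1, μ(43) = -1, μ(46) = 1, μ(47) = -1, μ(51) = 1, μ(53) = -1, μ(55) = 1, μ(57) = 1, μ(58) = 1, μ(59) = -1, μ(61) = -1, μ(62) = 1, μ(65) = 1, μ(66) = -1, μ(67) = -1, μ(69) = 1, μ(70) = -1, μ(71) = -1, μ(73) = -1, μ(74) = 1, μ(77) = 1, μ(78) = -1, μ(79) = -1, μ(82) = 1, μ(83) = -1, μ(85) = 1, μ(86) = 1, μ(87) = 1, μ(89) = -1, μ(91) = 1, μ(93) = 1, μ(94) = 1, μ(95) = 1, μ(97) = -1, with μ = 0 on non-squarefree integers. Summing μ(k)/k for k where μ(k) ≠ 0 gives 11962644395524974654034383169459538/384261327324253070792183691221959345 ≈ 0.0311. (PNT ⟺ this sum → 0 as n → ∞.)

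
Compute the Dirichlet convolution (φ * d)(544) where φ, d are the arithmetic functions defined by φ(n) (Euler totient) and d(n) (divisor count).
(φ * d)(544) = 1134

Divisors of 544: [1, 2, 4, 8, 16, 17, 32, 34, 68, 136, 272, 544]. For each d | 544:
  d = 1: φ(1) · d(544/1) = 1 · 12 = 12
  d = 2: φ(2) · d(544/2) = 1 · 10 = 10
  d = 4: φ(4) · d(544/4) = 2 · 8 = 16
  d = 8: φ(8) · d(544/8) = 4 · 6 = 24
  d = 16: φ(16) · d(544/16) = 8 · 4 = 32
  d = 17: φ(17) · d(544/17) = 16 · 6 = 96
  d = 32: φ(32) · d(544/32) = 16 · 2 = 32
  d = 34: φ(34) · d(544/34) = 16 · 5 = 80
  d = 68: φ(68) · d(544/68) = 32 · 4 = 128
  d = 136: φ(136) · d(544/136) = 64 · 3 = 192
  d = 272: φ(272) · d(544/272) = 128 · 2 = 256
  d = 544: φ(544) · d(544/544) = 256 · 1 = 256
Summing: (φ * d)(544) = 12 + 10 + 16 + 24 + 32 + 96 + 32 + 80 + 128 + 192 + 256 + 256 = 1134.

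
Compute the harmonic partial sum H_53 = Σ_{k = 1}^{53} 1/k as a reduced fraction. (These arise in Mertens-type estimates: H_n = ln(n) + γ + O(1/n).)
H_53 = 748469853272339196210427/164249358725037825439200

Direct summation: H_53 = 1 + 1/2 + ... + 1/53. The least common denominator is lcm(1, ..., 53) = 164249358725037825439200; over this denominator the numerator is 164249358725037825439200 + 82124679362518912719600 + 54749786241679275146400 + 41062339681259456359800 + 32849871745007565087840 + 27374893120839637573200 + 23464194103576832205600 + 20531169840629728179900 + 18249928747226425048800 + 16424935872503782543920 + 14931759884094347767200 + 13687446560419818786600 + 12634566055772140418400 + 11732097051788416102800 + 10949957248335855029280 + 10265584920314864089950 + 9661726983825754437600 + 9124964373613212524400 + 8644703090791464496800 + 8212467936251891271960 + 7821398034525610735200 + 7465879942047173883600 + 7141276466305992410400 + 6843723280209909393300 + 6569974349001513017568 + 6317283027886070209200 + 6083309582408808349600 + 5866048525894208051400 + 5663770990518545704800 + 5474978624167927514640 + 5298366410485091143200 + 5132792460157432044975 + 4977253294698115922400 + 4830863491912877218800 + 4692838820715366441120 + 4562482186806606262200 + 4439171857433454741600 + 4322351545395732248400 + 4211522018590713472800 + 4106233968125945635980 + 4006081920122873791200 + 3910699017262805367600 + 3819752528489251754400 + 3732939971023586941800 + 3649985749445285009760 + 3570638233152996205200 + 3494667206915698413600 + 3421861640104954696650 + 3352027729082404600800 + 3284987174500756508784 + 3220575661275251479200 + 3158641513943035104600 + 3099044504245996706400 = 748469853272339196210427, so H_53 = 748469853272339196210427/164249358725037825439200 (already in lowest terms) ≈ 4.55691. (The PNT-adjacent estimate ln(53) + γ ≈ 4.54751 matches within O(1/n).)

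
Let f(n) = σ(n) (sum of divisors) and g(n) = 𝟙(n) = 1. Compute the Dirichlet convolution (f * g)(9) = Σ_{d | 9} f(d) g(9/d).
(σ * 𝟙)(9) = 18

Divisors of 9: [1, 3, 9]. For each d | 9:
  d = 1: σ(1) · 𝟙(9/1) = 1 · 1 = 1
  d = 3: σ(3) · 𝟙(9/3) = 4 · 1 = 4
  d = 9: σ(9) · 𝟙(9/9) = 13 · 1 = 13
Summing: (σ * 𝟙)(9) = 1 + 4 + 13 = 18.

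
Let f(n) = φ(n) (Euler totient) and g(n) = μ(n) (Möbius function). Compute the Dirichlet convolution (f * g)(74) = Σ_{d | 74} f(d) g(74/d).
(φ * μ)(74) = 0

Divisors of 74: [1, 2, 37, 74]. For each d | 74:
  d = 1: φ(1) · μ(74/1) = 1 · 1 = 1
  d = 2: φ(2) · μ(74/2) = 1 · -1 = -1
  d = 37: φ(37) · μ(74/37) = 36 · -1 = -36
  d = 74: φ(74) · μ(74/74) = 36 · 1 = 36
Summing: (φ * μ)(74) = 1 + -1 + -36 + 36 = 0.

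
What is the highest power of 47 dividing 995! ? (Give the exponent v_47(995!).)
v_47(995!) = 21

Legendre's formula: v_p(n!) = Σ_{k ≥ 1} ⌊n / p^k⌋. For p = 47, n = 995, the terms are:
  ⌊995/47^1⌋ = ⌊995/47⌋ = 21
(the next term ⌊995/47^2⌋ = 0, terminating the sum). Summing: v_47(995!) = 21 = 21.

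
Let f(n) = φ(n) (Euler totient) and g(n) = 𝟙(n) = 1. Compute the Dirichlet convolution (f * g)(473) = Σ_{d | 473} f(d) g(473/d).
(φ * 𝟙)(473) = 473

Divisors of 473: [1, 11, 43, 473]. For each d | 473:
  d = 1: φ(1) · 𝟙(473/1) = 1 · 1 = 1
  d = 11: φ(11) · 𝟙(473/11) = 10 · 1 = 10
  d = 43: φ(43) · 𝟙(473/43) = 42 · 1 = 42
  d = 473: φ(473) · 𝟙(473/473) = 420 · 1 = 420
Summing: (φ * 𝟙)(473) = 1 + 10 + 42 + 420 = 473.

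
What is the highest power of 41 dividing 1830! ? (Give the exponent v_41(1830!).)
v_41(1830!) = 45

Legendre's formula: v_p(n!) = Σ_{k ≥ 1} ⌊n / p^k⌋. For p = 41, n = 1830, the terms are:
  ⌊1830/41^1⌋ = ⌊1830/41⌋ = 44
  ⌊1830/41^2⌋ = ⌊1830/1681⌋ = 1
(the next term ⌊1830/41^3⌋ = 0, terminating the sum). Summing: v_41(1830!) = 44 + 1 = 45.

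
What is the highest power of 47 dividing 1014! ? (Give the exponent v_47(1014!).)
v_47(1014!) = 21

Legendre's formula: v_p(n!) = Σ_{k ≥ 1} ⌊n / p^k⌋. For p = 47, n = 1014, the terms are:
  ⌊1014/47^1⌋ = ⌊1014/47⌋ = 21
(the next term ⌊1014/47^2⌋ = 0, terminating the sum). Summing: v_47(1014!) = 21 = 21.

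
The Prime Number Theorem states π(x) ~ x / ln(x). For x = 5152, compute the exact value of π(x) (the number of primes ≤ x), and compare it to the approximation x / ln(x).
π(5152) = 686;  x/ln(x) ≈ 602.77;  relative error ≈ 12.13%.

Directly count primes up to 5152: π(5152) = 686. The PNT approximation gives 5152/ln(5152) ≈ 5152/8.54714 ≈ 602.77. Relative error (π(x) − x/ln(x)) / π(x) ≈ 12.13%; the approximation is known to undercount slightly (Li(x) is a better estimate).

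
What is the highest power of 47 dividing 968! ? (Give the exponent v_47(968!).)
v_47(968!) = 20

Legendre's formula: v_p(n!) = Σ_{k ≥ 1} ⌊n / p^k⌋. For p = 47, n = 968, the terms are:
  ⌊968/47^1⌋ = ⌊968/47⌋ = 20
(the next term ⌊968/47^2⌋ = 0, terminating the sum). Summing: v_47(968!) = 20 = 20.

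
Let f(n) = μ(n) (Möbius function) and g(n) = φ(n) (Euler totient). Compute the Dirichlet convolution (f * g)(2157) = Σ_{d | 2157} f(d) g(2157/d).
(μ * φ)(2157) = 717

Divisors of 2157: [1, 3, 719, 2157]. For each d | 2157:
  d = 1: μ(1) · φ(2157/1) = 1 · 1436 = 1436
  d = 3: μ(3) · φ(2157/3) = -1 · 718 = -718
  d = 719: μ(719) · φ(2157/719) = -1 · 2 = -2
  d = 2157: μ(2157) · φ(2157/2157) = 1 · 1 = 1
Summing: (μ * φ)(2157) = 1436 + -718 + -2 + 1 = 717.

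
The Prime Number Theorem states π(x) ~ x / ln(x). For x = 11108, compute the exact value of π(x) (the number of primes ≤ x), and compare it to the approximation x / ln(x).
π(11108) = 1345;  x/ln(x) ≈ 1192.43;  relative error ≈ 11.34%.

Directly count primes up to 11108: π(11108) = 1345. The PNT approximation gives 11108/ln(11108) ≈ 11108/9.31542 ≈ 1192.43. Relative error (π(x) − x/ln(x)) / π(x) ≈ 11.34%; the approximation is known to undercount slightly (Li(x) is a better estimate).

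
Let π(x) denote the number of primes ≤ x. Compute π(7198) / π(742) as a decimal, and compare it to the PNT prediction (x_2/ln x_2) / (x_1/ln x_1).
π(7198)/π(742) = 919/131 ≈ 7.0153;  PNT prediction ≈ 7.2190.

π(742) = 131 and π(7198) = 919, so π(7198)/π(742) ≈ 7.0153. The PNT-predicted ratio is (7198/ln(7198)) / (742/ln(742)) ≈ 7.2190. The two agree to within a few percent, as expected.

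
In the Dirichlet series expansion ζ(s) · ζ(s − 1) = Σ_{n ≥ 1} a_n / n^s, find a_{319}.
σ(319) = 360

In the product (Σ m^0/m^s)(Σ k / k^s) = Σ (Σ_{d | n} d) / n^s, the coefficient of 1/n^s is σ(n) = Σ_{d | n} d. For n = 319, divisors are [1, 11, 29, 319]; summing: σ(319) = 360.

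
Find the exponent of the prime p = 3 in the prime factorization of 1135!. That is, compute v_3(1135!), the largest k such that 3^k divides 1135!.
v_3(1135!) = 565

Legendre's formula: v_p(n!) = Σ_{k ≥ 1} ⌊n / p^k⌋. For p = 3, n = 1135, the terms are:
  ⌊1135/3^1⌋ = ⌊1135/3⌋ = 378
  ⌊1135/3^2⌋ = ⌊1135/9⌋ = 126
  ⌊1135/3^3⌋ = ⌊1135/27⌋ = 42
  ⌊1135/3^4⌋ = ⌊1135/81⌋ = 14
  ⌊1135/3^5⌋ = ⌊1135/243⌋ = 4
  ⌊1135/3^6⌋ = ⌊1135/729⌋ = 1
(the next term ⌊1135/3^7⌋ = 0, terminating the sum). Summing: v_3(1135!) = 378 + 126 + 42 + 14 + 4 + 1 = 565.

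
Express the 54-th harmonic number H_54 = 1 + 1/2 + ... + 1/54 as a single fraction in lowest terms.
H_54 = 250503836021181200128409/54749786241679275146400

Direct summation: H_54 = 1 + 1/2 + ... + 1/54. The least common denominator is lcm(1, ..., 54) = 164249358725037825439200; over this denominator the numerator is 164249358725037825439200 + 82124679362518912719600 + 54749786241679275146400 + 41062339681259456359800 + 32849871745007565087840 + 27374893120839637573200 + 23464194103576832205600 + 20531169840629728179900 + 18249928747226425048800 + 16424935872503782543920 + 14931759884094347767200 + 13687446560419818786600 + 12634566055772140418400 + 11732097051788416102800 + 10949957248335855029280 + 10265584920314864089950 + 9661726983825754437600 + 9124964373613212524400 + 8644703090791464496800 + 8212467936251891271960 + 7821398034525610735200 + 7465879942047173883600 + 7141276466305992410400 + 6843723280209909393300 + 6569974349001513017568 + 6317283027886070209200 + 6083309582408808349600 + 5866048525894208051400 + 5663770990518545704800 + 5474978624167927514640 + 5298366410485091143200 + 5132792460157432044975 + 4977253294698115922400 + 4830863491912877218800 + 4692838820715366441120 + 4562482186806606262200 + 4439171857433454741600 + 4322351545395732248400 + 4211522018590713472800 + 4106233968125945635980 + 4006081920122873791200 + 3910699017262805367600 + 3819752528489251754400 + 3732939971023586941800 + 3649985749445285009760 + 3570638233152996205200 + 3494667206915698413600 + 3421861640104954696650 + 3352027729082404600800 + 3284987174500756508784 + 3220575661275251479200 + 3158641513943035104600 + 3099044504245996706400 + 3041654791204404174800 = 751511508063543600385227, so H_54 = 751511508063543600385227/164249358725037825439200; reducing by gcd(751511508063543600385227, 164249358725037825439200) = 3 gives 250503836021181200128409/54749786241679275146400 ≈ 4.57543. (The PNT-adjacent estimate ln(54) + γ ≈ 4.56620 matches within O(1/n).)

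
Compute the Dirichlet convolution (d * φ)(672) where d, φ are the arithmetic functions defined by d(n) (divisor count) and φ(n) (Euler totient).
(d * φ)(672) = 2016

Divisors of 672: [1, 2, 3, 4, 6, 7, 8, 12, 14, 16, 21, 24, 28, 32, 42, 48, 56, 84, 96, 112, 168, 224, 336, 672]. For each d | 672:
  d = 1: d(1) · φ(672/1) = 1 · 192 = 192
  d = 2: d(2) · φ(672/2) = 2 · 96 = 192
  d = 3: d(3) · φ(672/3) = 2 · 96 = 192
  d = 4: d(4) · φ(672/4) = 3 · 48 = 144
  d = 6: d(6) · φ(672/6) = 4 · 48 = 192
  d = 7: d(7) · φ(672/7) = 2 · 32 = 64
  d = 8: d(8) · φ(672/8) = 4 · 24 = 96
  d = 12: d(12) · φ(672/12) = 6 · 24 = 144
  d = 14: d(14) · φ(672/14) = 4 · 16 = 64
  d = 16: d(16) · φ(672/16) = 5 · 12 = 60
  d = 21: d(21) · φ(672/21) = 4 · 16 = 64
  d = 24: d(24) · φ(672/24) = 8 · 12 = 96
  d = 28: d(28) · φ(672/28) = 6 · 8 = 48
  d = 32: d(32) · φ(672/32) = 6 · 12 = 72
  d = 42: d(42) · φ(672/42) = 8 · 8 = 64
  d = 48: d(48) · φ(672/48) = 10 · 6 = 60
  d = 56: d(56) · φ(672/56) = 8 · 4 = 32
  d = 84: d(84) · φ(672/84) = 12 · 4 = 48
  d = 96: d(96) · φ(672/96) = 12 · 6 = 72
  d = 112: d(112) · φ(672/112) = 10 · 2 = 20
  d = 168: d(168) · φ(672/168) = 16 · 2 = 32
  d = 224: d(224) · φ(672/224) = 12 · 2 = 24
  d = 336: d(336) · φ(672/336) = 20 · 1 = 20
  d = 672: d(672) · φ(672/672) = 24 · 1 = 24
Summing: (d * φ)(672) = 192 + 192 + 192 + 144 + 192 + 64 + 96 + 144 + 64 + 60 + 64 + 96 + 48 + 72 + 64 + 60 + 32 + 48 + 72 + 20 + 32 + 24 + 20 + 24 = 2016.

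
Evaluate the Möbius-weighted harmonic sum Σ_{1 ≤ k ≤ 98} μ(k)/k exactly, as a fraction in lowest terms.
Σ μ(k)/k = 11962644395524974654034383169459538/384261327324253070792183691221959345

Values of μ(k) for 1 ≤ k ≤ 98: μ(1) = 1, μ(2) = -1, μ(3) = -1, μ(5) = -1, μ(6) = 1, μ(7) = -1, μ(10) = 1, μ(11) = -1, μ(13) = -1, μ(14) = 1, μ(15) = 1, μ(17) = -1, μ(19) = -1, μ(21) = 1, μ(22) = 1, μ(23) = -1, μ(26) = 1, μ(29) = -1, μ(30) = -1, μ(31) = -1, μ(33) = 1, μ(34) = 1, μ(35) = 1, μ(37) = -1, μ(38) = 1, μ(39) = 1, μ(41) = -1, μ(42) = -1, μ(43) = -1, μ(46) = 1, μ(47) = -1, μ(51) = 1, μ(53) = -1, μ(55) = 1, μ(57) = 1, μ(58) = 1, μ(59) = -1, μ(61) = -1, μ(62) = 1, μ(65) = 1, μ(66) = -1, μ(67) = -1, μ(69) = 1, μ(70) = -1, μ(71) = -1, μ(73) = -1, μ(74) = 1, μ(77) = 1, μ(78) = -1, μ(79) = -1, μ(82) = 1, μ(83) = -1, μ(85) = 1, μ(86) = 1, μ(87) = 1, μ(89) = -1, μ(91) = 1, μ(93) = 1, μ(94) = 1, μ(95) = 1, μ(97) = -1, with μ = 0 on non-squarefree integers. Summing μ(k)/k for k where μ(k) ≠ 0 gives 11962644395524974654034383169459538/384261327324253070792183691221959345 ≈ 0.0311. (PNT ⟺ this sum → 0 as n → ∞.)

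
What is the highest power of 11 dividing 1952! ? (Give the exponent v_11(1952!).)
v_11(1952!) = 194

Legendre's formula: v_p(n!) = Σ_{k ≥ 1} ⌊n / p^k⌋. For p = 11, n = 1952, the terms are:
  ⌊1952/11^1⌋ = ⌊1952/11⌋ = 177
  ⌊1952/11^2⌋ = ⌊1952/121⌋ = 16
  ⌊1952/11^3⌋ = ⌊1952/1331⌋ = 1
(the next term ⌊1952/11^4⌋ = 0, terminating the sum). Summing: v_11(1952!) = 177 + 16 + 1 = 194.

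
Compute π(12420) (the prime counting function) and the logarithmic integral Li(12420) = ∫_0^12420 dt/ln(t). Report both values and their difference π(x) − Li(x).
π(12420) = 1482;  Li(12420) ≈ 1505.73;  π(x) − Li(x) ≈ -23.73.

Direct count of primes ≤ 12420 gives π(12420) = 1482. Numerical evaluation of the logarithmic integral gives Li(12420) ≈ 1505.73. The difference π(x) − Li(x) ≈ -23.73 is typically negative for small/moderate x (Li(x) overestimates), though Littlewood's theorem shows this sign changes infinitely often.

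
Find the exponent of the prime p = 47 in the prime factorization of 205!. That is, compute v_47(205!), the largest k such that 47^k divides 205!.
v_47(205!) = 4

Legendre's formula: v_p(n!) = Σ_{k ≥ 1} ⌊n / p^k⌋. For p = 47, n = 205, the terms are:
  ⌊205/47^1⌋ = ⌊205/47⌋ = 4
(the next term ⌊205/47^2⌋ = 0, terminating the sum). Summing: v_47(205!) = 4 = 4.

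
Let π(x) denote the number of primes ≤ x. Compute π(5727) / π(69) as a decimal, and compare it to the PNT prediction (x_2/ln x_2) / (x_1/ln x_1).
π(5727)/π(69) = 753/19 ≈ 39.6316;  PNT prediction ≈ 40.6140.

π(69) = 19 and π(5727) = 753, so π(5727)/π(69) ≈ 39.6316. The PNT-predicted ratio is (5727/ln(5727)) / (69/ln(69)) ≈ 40.6140. The two agree to within a few percent, as expected.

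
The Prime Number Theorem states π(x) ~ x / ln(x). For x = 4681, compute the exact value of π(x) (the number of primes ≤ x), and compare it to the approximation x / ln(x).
π(4681) = 633;  x/ln(x) ≈ 553.88;  relative error ≈ 12.50%.

Directly count primes up to 4681: π(4681) = 633. The PNT approximation gives 4681/ln(4681) ≈ 4681/8.45127 ≈ 553.88. Relative error (π(x) − x/ln(x)) / π(x) ≈ 12.50%; the approximation is known to undercount slightly (Li(x) is a better estimate).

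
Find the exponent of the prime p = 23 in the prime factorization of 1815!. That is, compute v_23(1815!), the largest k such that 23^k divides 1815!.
v_23(1815!) = 81

Legendre's formula: v_p(n!) = Σ_{k ≥ 1} ⌊n / p^k⌋. For p = 23, n = 1815, the terms are:
  ⌊1815/23^1⌋ = ⌊1815/23⌋ = 78
  ⌊1815/23^2⌋ = ⌊1815/529⌋ = 3
(the next term ⌊1815/23^3⌋ = 0, terminating the sum). Summing: v_23(1815!) = 78 + 3 = 81.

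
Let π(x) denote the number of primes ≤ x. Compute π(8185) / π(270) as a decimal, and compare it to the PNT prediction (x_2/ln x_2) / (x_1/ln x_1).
π(8185)/π(270) = 1027/57 ≈ 18.0175;  PNT prediction ≈ 18.8362.

π(270) = 57 and π(8185) = 1027, so π(8185)/π(270) ≈ 18.0175. The PNT-predicted ratio is (8185/ln(8185)) / (270/ln(270)) ≈ 18.8362. The two agree to within a few percent, as expected.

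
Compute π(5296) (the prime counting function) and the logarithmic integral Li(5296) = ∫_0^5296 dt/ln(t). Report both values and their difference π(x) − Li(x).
π(5296) = 701;  Li(5296) ≈ 718.92;  π(x) − Li(x) ≈ -17.92.

Direct count of primes ≤ 5296 gives π(5296) = 701. Numerical evaluation of the logarithmic integral gives Li(5296) ≈ 718.92. The difference π(x) − Li(x) ≈ -17.92 is typically negative for small/moderate x (Li(x) overestimates), though Littlewood's theorem shows this sign changes infinitely often.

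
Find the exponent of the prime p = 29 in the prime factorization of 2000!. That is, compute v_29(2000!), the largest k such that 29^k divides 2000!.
v_29(2000!) = 70

Legendre's formula: v_p(n!) = Σ_{k ≥ 1} ⌊n / p^k⌋. For p = 29, n = 2000, the terms are:
  ⌊2000/29^1⌋ = ⌊2000/29⌋ = 68
  ⌊2000/29^2⌋ = ⌊2000/841⌋ = 2
(the next term ⌊2000/29^3⌋ = 0, terminating the sum). Summing: v_29(2000!) = 68 + 2 = 70.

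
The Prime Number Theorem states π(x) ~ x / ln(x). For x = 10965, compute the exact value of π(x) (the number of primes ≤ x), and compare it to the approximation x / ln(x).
π(10965) = 1331;  x/ln(x) ≈ 1178.72;  relative error ≈ 11.44%.

Directly count primes up to 10965: π(10965) = 1331. The PNT approximation gives 10965/ln(10965) ≈ 10965/9.30246 ≈ 1178.72. Relative error (π(x) − x/ln(x)) / π(x) ≈ 11.44%; the approximation is known to undercount slightly (Li(x) is a better estimate).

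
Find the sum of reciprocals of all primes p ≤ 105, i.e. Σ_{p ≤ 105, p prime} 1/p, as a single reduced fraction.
Σ 1/p = 43710588286712969019768170103664304877397/23984823528925228172706521638692258396210

π(105) = 27, so the primes ≤ 105 are [2, 3, 5, 7, 11, 13, 17, 19, 23, 29, 31, 37, 41, 43, 47, 53, 59, 61, 67, 71, 73, 79, 83, 89, 97, 101, 103]. Summing 1/p over these primes: 43710588286712969019768170103664304877397/23984823528925228172706521638692258396210 ≈ 1.8224. Mertens estimate ln ln(105) + 0.2615 ≈ 1.7992.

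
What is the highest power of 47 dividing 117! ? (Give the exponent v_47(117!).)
v_47(117!) = 2

Legendre's formula: v_p(n!) = Σ_{k ≥ 1} ⌊n / p^k⌋. For p = 47, n = 117, the terms are:
  ⌊117/47^1⌋ = ⌊117/47⌋ = 2
(the next term ⌊117/47^2⌋ = 0, terminating the sum). Summing: v_47(117!) = 2 = 2.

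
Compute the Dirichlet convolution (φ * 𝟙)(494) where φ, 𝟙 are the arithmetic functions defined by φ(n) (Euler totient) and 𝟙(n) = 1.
(φ * 𝟙)(494) = 494

Divisors of 494: [1, 2, 13, 19, 26, 38, 247, 494]. For each d | 494:
  d = 1: φ(1) · 𝟙(494/1) = 1 · 1 = 1
  d = 2: φ(2) · 𝟙(494/2) = 1 · 1 = 1
  d = 13: φ(13) · 𝟙(494/13) = 12 · 1 = 12
  d = 19: φ(19) · 𝟙(494/19) = 18 · 1 = 18
  d = 26: φ(26) · 𝟙(494/26) = 12 · 1 = 12
  d = 38: φ(38) · 𝟙(494/38) = 18 · 1 = 18
  d = 247: φ(247) · 𝟙(494/247) = 216 · 1 = 216
  d = 494: φ(494) · 𝟙(494/494) = 216 · 1 = 216
Summing: (φ * 𝟙)(494) = 1 + 1 + 12 + 18 + 12 + 18 + 216 + 216 = 494.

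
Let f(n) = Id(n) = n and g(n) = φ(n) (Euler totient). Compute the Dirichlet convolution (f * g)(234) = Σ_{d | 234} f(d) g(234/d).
(Id * φ)(234) = 1575

Divisors of 234: [1, 2, 3, 6, 9, 13, 18, 26, 39, 78, 117, 234]. For each d | 234:
  d = 1: Id(1) · φ(234/1) = 1 · 72 = 72
  d = 2: Id(2) · φ(234/2) = 2 · 72 = 144
  d = 3: Id(3) · φ(234/3) = 3 · 24 = 72
  d = 6: Id(6) · φ(234/6) = 6 · 24 = 144
  d = 9: Id(9) · φ(234/9) = 9 · 12 = 108
  d = 13: Id(13) · φ(234/13) = 13 · 6 = 78
  d = 18: Id(18) · φ(234/18) = 18 · 12 = 216
  d = 26: Id(26) · φ(234/26) = 26 · 6 = 156
  d = 39: Id(39) · φ(234/39) = 39 · 2 = 78
  d = 78: Id(78) · φ(234/78) = 78 · 2 = 156
  d = 117: Id(117) · φ(234/117) = 117 · 1 = 117
  d = 234: Id(234) · φ(234/234) = 234 · 1 = 234
Summing: (Id * φ)(234) = 72 + 144 + 72 + 144 + 108 + 78 + 216 + 156 + 78 + 156 + 117 + 234 = 1575.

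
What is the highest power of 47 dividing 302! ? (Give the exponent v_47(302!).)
v_47(302!) = 6

Legendre's formula: v_p(n!) = Σ_{k ≥ 1} ⌊n / p^k⌋. For p = 47, n = 302, the terms are:
  ⌊302/47^1⌋ = ⌊302/47⌋ = 6
(the next term ⌊302/47^2⌋ = 0, terminating the sum). Summing: v_47(302!) = 6 = 6.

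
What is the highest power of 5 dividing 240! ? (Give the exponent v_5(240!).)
v_5(240!) = 58

Legendre's formula: v_p(n!) = Σ_{k ≥ 1} ⌊n / p^k⌋. For p = 5, n = 240, the terms are:
  ⌊240/5^1⌋ = ⌊240/5⌋ = 48
  ⌊240/5^2⌋ = ⌊240/25⌋ = 9
  ⌊240/5^3⌋ = ⌊240/125⌋ = 1
(the next term ⌊240/5^4⌋ = 0, terminating the sum). Summing: v_5(240!) = 48 + 9 + 1 = 58.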